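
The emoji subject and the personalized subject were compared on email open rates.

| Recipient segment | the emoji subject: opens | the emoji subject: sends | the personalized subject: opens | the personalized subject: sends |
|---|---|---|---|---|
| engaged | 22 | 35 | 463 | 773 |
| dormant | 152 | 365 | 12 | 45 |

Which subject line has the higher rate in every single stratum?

Engaged: the emoji subject 22/35 = 62.9%, the personalized subject 463/773 = 59.9% → the emoji subject
Dormant: the emoji subject 152/365 = 41.6%, the personalized subject 12/45 = 26.7% → the emoji subject
The emoji subject has the higher rate in both groups.

the emoji subject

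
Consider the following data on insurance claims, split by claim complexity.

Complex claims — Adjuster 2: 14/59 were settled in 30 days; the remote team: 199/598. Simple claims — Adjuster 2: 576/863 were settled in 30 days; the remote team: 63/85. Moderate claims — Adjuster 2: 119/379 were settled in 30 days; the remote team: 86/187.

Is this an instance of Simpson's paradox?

Yes

Complex: Adjuster 2 14/59 = 23.7%, the remote team 199/598 = 33.3% → the remote team
Simple: Adjuster 2 576/863 = 66.7%, the remote team 63/85 = 74.1% → the remote team
Moderate: Adjuster 2 119/379 = 31.4%, the remote team 86/187 = 46.0% → the remote team
Overall: Adjuster 2 709/1301 = 54.5%, the remote team 348/870 = 40.0% → Adjuster 2
The remote team wins each claim group but Adjuster 2 wins overall — the comparison reverses. The remote team's claims skew toward complex, which has a lower base rate.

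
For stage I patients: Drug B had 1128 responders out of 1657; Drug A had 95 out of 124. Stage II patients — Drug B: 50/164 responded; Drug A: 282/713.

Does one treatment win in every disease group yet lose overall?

Yes

Stage I: Drug B 1128/1657 = 68.1%, Drug A 95/124 = 76.6% → Drug A
Stage II: Drug B 50/164 = 30.5%, Drug A 282/713 = 39.6% → Drug A
Overall: Drug B 1178/1821 = 64.7%, Drug A 377/837 = 45.0% → Drug B
Drug A wins each disease group but Drug B wins overall — the comparison reverses. Drug A's patients skew toward stage II, which has a lower base rate.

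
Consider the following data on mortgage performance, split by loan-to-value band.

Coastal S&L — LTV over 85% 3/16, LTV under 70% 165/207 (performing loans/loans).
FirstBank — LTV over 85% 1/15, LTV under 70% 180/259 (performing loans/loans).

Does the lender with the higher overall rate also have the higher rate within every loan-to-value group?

LTV over 85%: Coastal S&L 3/16 = 18.8%, FirstBank 1/15 = 6.7% → Coastal S&L
LTV under 70%: Coastal S&L 165/207 = 79.7%, FirstBank 180/259 = 69.5% → Coastal S&L
Overall: Coastal S&L 168/223 = 75.3%, FirstBank 181/274 = 66.1% → Coastal S&L
Coastal S&L wins overall and in every loan-to-value group — no reversal.

Yes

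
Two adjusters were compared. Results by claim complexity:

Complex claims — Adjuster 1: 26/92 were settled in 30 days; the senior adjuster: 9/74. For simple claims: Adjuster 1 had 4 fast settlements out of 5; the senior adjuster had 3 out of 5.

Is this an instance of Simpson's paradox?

No

Complex: Adjuster 1 26/92 = 28.3%, the senior adjuster 9/74 = 12.2% → Adjuster 1
Simple: Adjuster 1 4/5 = 80.0%, the senior adjuster 3/5 = 60.0% → Adjuster 1
Overall: Adjuster 1 30/97 = 30.9%, the senior adjuster 12/79 = 15.2% → Adjuster 1
Adjuster 1 wins overall and in every claim group — no reversal.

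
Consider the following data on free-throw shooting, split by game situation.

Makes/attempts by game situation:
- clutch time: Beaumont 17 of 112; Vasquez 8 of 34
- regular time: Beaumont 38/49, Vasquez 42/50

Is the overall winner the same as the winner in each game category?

Clutch time: Beaumont 17/112 = 15.2%, Vasquez 8/34 = 23.5% → Vasquez
Regular time: Beaumont 38/49 = 77.6%, Vasquez 42/50 = 84.0% → Vasquez
Overall: Beaumont 55/161 = 34.2%, Vasquez 50/84 = 59.5% → Vasquez
Vasquez wins overall and in every game group — no reversal.

Yes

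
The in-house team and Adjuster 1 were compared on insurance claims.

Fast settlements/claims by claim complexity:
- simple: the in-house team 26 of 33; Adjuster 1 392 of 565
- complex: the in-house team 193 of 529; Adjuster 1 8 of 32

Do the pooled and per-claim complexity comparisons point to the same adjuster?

No

Simple: the in-house team 26/33 = 78.8%, Adjuster 1 392/565 = 69.4% → the in-house team
Complex: the in-house team 193/529 = 36.5%, Adjuster 1 8/32 = 25.0% → the in-house team
Overall: the in-house team 219/562 = 39.0%, Adjuster 1 400/597 = 67.0% → Adjuster 1
The in-house team wins each claim group but Adjuster 1 wins overall — the comparison reverses. The in-house team's claims skew toward complex, which has a lower base rate.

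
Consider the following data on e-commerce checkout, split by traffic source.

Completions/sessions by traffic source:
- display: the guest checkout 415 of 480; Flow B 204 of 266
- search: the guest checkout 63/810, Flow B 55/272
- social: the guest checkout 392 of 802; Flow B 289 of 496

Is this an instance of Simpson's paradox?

No

Display: the guest checkout 415/480 = 86.5%, Flow B 204/266 = 76.7% → the guest checkout
Search: the guest checkout 63/810 = 7.8%, Flow B 55/272 = 20.2% → Flow B
Social: the guest checkout 392/802 = 48.9%, Flow B 289/496 = 58.3% → Flow B
Overall: the guest checkout 870/2092 = 41.6%, Flow B 548/1034 = 53.0% → Flow B
Neither sweeps: the guest checkout wins 1 of 3 groups, Flow B wins 2. Flow B wins overall but not every group — no Simpson reversal.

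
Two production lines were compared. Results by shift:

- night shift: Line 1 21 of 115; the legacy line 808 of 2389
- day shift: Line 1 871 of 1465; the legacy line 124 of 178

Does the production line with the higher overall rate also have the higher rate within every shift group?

No

Night shift: Line 1 21/115 = 18.3%, the legacy line 808/2389 = 33.8% → the legacy line
Day shift: Line 1 871/1465 = 59.5%, the legacy line 124/178 = 69.7% → the legacy line
Overall: Line 1 892/1580 = 56.5%, the legacy line 932/2567 = 36.3% → Line 1
The legacy line wins each shift group but Line 1 wins overall — the comparison reverses. The legacy line's units skew toward night shift, which has a lower base rate.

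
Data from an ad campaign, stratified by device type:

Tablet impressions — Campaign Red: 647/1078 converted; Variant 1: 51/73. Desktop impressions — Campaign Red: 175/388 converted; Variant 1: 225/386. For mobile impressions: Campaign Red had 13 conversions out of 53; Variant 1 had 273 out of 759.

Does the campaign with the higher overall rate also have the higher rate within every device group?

No

Tablet: Campaign Red 647/1078 = 60.0%, Variant 1 51/73 = 69.9% → Variant 1
Desktop: Campaign Red 175/388 = 45.1%, Variant 1 225/386 = 58.3% → Variant 1
Mobile: Campaign Red 13/53 = 24.5%, Variant 1 273/759 = 36.0% → Variant 1
Overall: Campaign Red 835/1519 = 55.0%, Variant 1 549/1218 = 45.1% → Campaign Red
Variant 1 wins each device group but Campaign Red wins overall — the comparison reverses. Variant 1's impressions skew toward mobile, which has a lower base rate.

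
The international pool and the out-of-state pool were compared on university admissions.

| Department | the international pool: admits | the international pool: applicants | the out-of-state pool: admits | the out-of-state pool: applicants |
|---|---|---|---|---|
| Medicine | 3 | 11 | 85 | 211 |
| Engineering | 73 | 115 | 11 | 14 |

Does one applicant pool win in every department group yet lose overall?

Medicine: the international pool 3/11 = 27.3%, the out-of-state pool 85/211 = 40.3% → the out-of-state pool
Engineering: the international pool 73/115 = 63.5%, the out-of-state pool 11/14 = 78.6% → the out-of-state pool
Overall: the international pool 76/126 = 60.3%, the out-of-state pool 96/225 = 42.7% → the international pool
The out-of-state pool wins each department group but the international pool wins overall — the comparison reverses. The out-of-state pool's applicants skew toward Medicine, which has a lower base rate.

Yes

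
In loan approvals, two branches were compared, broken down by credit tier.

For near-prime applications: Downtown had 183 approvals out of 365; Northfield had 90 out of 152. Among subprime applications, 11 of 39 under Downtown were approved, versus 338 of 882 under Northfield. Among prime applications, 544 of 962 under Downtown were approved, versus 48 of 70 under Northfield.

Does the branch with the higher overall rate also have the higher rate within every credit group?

Near-prime: Downtown 183/365 = 50.1%, Northfield 90/152 = 59.2% → Northfield
Subprime: Downtown 11/39 = 28.2%, Northfield 338/882 = 38.3% → Northfield
Prime: Downtown 544/962 = 56.5%, Northfield 48/70 = 68.6% → Northfield
Overall: Downtown 738/1366 = 54.0%, Northfield 476/1104 = 43.1% → Downtown
Northfield wins each credit group but Downtown wins overall — the comparison reverses. Northfield's applications skew toward subprime, which has a lower base rate.

No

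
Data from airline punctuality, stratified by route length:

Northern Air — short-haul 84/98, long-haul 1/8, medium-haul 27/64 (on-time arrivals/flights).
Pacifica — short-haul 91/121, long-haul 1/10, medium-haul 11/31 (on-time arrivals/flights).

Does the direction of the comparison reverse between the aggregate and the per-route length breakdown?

No

Short-haul: Northern Air 84/98 = 85.7%, Pacifica 91/121 = 75.2% → Northern Air
Long-haul: Northern Air 1/8 = 12.5%, Pacifica 1/10 = 10.0% → Northern Air
Medium-haul: Northern Air 27/64 = 42.2%, Pacifica 11/31 = 35.5% → Northern Air
Overall: Northern Air 112/170 = 65.9%, Pacifica 103/162 = 63.6% → Northern Air
Northern Air wins overall and in every route group — no reversal.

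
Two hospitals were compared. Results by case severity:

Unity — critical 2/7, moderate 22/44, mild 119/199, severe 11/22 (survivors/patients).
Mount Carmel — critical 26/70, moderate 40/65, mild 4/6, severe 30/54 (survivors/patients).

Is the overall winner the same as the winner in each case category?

Critical: Unity 2/7 = 28.6%, Mount Carmel 26/70 = 37.1% → Mount Carmel
Moderate: Unity 22/44 = 50.0%, Mount Carmel 40/65 = 61.5% → Mount Carmel
Mild: Unity 119/199 = 59.8%, Mount Carmel 4/6 = 66.7% → Mount Carmel
Severe: Unity 11/22 = 50.0%, Mount Carmel 30/54 = 55.6% → Mount Carmel
Overall: Unity 154/272 = 56.6%, Mount Carmel 100/195 = 51.3% → Unity
Mount Carmel wins each case group but Unity wins overall — the comparison reverses. Mount Carmel's patients skew toward critical, which has a lower base rate.

No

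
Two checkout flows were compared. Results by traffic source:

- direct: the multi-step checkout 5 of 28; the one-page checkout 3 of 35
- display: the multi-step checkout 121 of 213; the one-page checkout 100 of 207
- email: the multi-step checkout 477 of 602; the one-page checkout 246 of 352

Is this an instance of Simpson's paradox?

Direct: the multi-step checkout 5/28 = 17.9%, the one-page checkout 3/35 = 8.6% → the multi-step checkout
Display: the multi-step checkout 121/213 = 56.8%, the one-page checkout 100/207 = 48.3% → the multi-step checkout
Email: the multi-step checkout 477/602 = 79.2%, the one-page checkout 246/352 = 69.9% → the multi-step checkout
Overall: the multi-step checkout 603/843 = 71.5%, the one-page checkout 349/594 = 58.8% → the multi-step checkout
The multi-step checkout wins overall and in every traffic group — no reversal.

No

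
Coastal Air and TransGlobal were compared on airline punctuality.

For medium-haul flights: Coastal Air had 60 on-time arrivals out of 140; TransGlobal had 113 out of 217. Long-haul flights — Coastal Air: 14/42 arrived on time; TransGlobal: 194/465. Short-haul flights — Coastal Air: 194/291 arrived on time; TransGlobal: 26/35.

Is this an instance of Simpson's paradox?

Yes

Medium-haul: Coastal Air 60/140 = 42.9%, TransGlobal 113/217 = 52.1% → TransGlobal
Long-haul: Coastal Air 14/42 = 33.3%, TransGlobal 194/465 = 41.7% → TransGlobal
Short-haul: Coastal Air 194/291 = 66.7%, TransGlobal 26/35 = 74.3% → TransGlobal
Overall: Coastal Air 268/473 = 56.7%, TransGlobal 333/717 = 46.4% → Coastal Air
TransGlobal wins each route group but Coastal Air wins overall — the comparison reverses. TransGlobal's flights skew toward long-haul, which has a lower base rate.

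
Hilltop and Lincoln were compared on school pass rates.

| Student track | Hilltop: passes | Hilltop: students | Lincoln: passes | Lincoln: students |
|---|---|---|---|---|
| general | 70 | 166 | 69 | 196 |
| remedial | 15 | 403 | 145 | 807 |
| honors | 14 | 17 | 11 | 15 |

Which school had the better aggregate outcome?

General: Hilltop 70/166 = 42.2%, Lincoln 69/196 = 35.2% → Hilltop
Remedial: Hilltop 15/403 = 3.7%, Lincoln 145/807 = 18.0% → Lincoln
Honors: Hilltop 14/17 = 82.4%, Lincoln 11/15 = 73.3% → Hilltop
Overall: Hilltop 99/586 = 16.9%, Lincoln 225/1018 = 22.1% → Lincoln
(Neither sweeps every student group, but Lincoln has the higher pooled rate.)

Lincoln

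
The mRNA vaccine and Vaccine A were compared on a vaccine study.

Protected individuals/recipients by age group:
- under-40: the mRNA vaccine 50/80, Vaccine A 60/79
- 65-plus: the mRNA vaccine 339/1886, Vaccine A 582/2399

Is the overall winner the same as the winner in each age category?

Under-40: the mRNA vaccine 50/80 = 62.5%, Vaccine A 60/79 = 75.9% → Vaccine A
65-plus: the mRNA vaccine 339/1886 = 18.0%, Vaccine A 582/2399 = 24.3% → Vaccine A
Overall: the mRNA vaccine 389/1966 = 19.8%, Vaccine A 642/2478 = 25.9% → Vaccine A
Vaccine A wins overall and in every age group — no reversal.

Yes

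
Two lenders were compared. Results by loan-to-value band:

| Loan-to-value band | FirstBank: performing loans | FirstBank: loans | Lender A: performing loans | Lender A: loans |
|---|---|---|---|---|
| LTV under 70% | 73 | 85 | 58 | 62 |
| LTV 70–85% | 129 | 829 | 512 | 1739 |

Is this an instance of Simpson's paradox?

LTV under 70%: FirstBank 73/85 = 85.9%, Lender A 58/62 = 93.5% → Lender A
LTV 70–85%: FirstBank 129/829 = 15.6%, Lender A 512/1739 = 29.4% → Lender A
Overall: FirstBank 202/914 = 22.1%, Lender A 570/1801 = 31.6% → Lender A
Lender A wins overall and in every loan-to-value group — no reversal.

No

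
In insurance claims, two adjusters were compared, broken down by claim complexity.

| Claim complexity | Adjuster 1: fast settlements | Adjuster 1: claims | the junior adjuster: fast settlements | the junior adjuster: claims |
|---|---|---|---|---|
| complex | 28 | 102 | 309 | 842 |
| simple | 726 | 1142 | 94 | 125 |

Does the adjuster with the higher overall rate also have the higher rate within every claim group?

No

Complex: Adjuster 1 28/102 = 27.5%, the junior adjuster 309/842 = 36.7% → the junior adjuster
Simple: Adjuster 1 726/1142 = 63.6%, the junior adjuster 94/125 = 75.2% → the junior adjuster
Overall: Adjuster 1 754/1244 = 60.6%, the junior adjuster 403/967 = 41.7% → Adjuster 1
The junior adjuster wins each claim group but Adjuster 1 wins overall — the comparison reverses. The junior adjuster's claims skew toward complex, which has a lower base rate.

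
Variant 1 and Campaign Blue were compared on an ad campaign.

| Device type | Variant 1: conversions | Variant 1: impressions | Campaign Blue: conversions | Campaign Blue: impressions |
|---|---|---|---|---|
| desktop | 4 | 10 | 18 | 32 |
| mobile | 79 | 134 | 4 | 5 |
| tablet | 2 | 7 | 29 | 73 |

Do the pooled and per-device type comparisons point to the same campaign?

No

Desktop: Variant 1 4/10 = 40.0%, Campaign Blue 18/32 = 56.2% → Campaign Blue
Mobile: Variant 1 79/134 = 59.0%, Campaign Blue 4/5 = 80.0% → Campaign Blue
Tablet: Variant 1 2/7 = 28.6%, Campaign Blue 29/73 = 39.7% → Campaign Blue
Overall: Variant 1 85/151 = 56.3%, Campaign Blue 51/110 = 46.4% → Variant 1
Campaign Blue wins each device group but Variant 1 wins overall — the comparison reverses. Campaign Blue's impressions skew toward tablet, which has a lower base rate.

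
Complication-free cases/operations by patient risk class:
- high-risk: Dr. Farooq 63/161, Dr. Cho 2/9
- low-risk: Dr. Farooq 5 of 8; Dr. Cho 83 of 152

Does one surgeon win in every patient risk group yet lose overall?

High-risk: Dr. Farooq 63/161 = 39.1%, Dr. Cho 2/9 = 22.2% → Dr. Farooq
Low-risk: Dr. Farooq 5/8 = 62.5%, Dr. Cho 83/152 = 54.6% → Dr. Farooq
Overall: Dr. Farooq 68/169 = 40.2%, Dr. Cho 85/161 = 52.8% → Dr. Cho
Dr. Farooq wins each patient risk group but Dr. Cho wins overall — the comparison reverses. Dr. Farooq's operations skew toward high-risk, which has a lower base rate.

Yes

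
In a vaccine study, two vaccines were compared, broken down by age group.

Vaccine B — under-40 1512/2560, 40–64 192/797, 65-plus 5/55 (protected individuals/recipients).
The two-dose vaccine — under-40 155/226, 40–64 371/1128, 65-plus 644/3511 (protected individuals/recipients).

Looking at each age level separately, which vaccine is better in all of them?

the two-dose vaccine

Under-40: Vaccine B 1512/2560 = 59.1%, the two-dose vaccine 155/226 = 68.6% → the two-dose vaccine
40–64: Vaccine B 192/797 = 24.1%, the two-dose vaccine 371/1128 = 32.9% → the two-dose vaccine
65-plus: Vaccine B 5/55 = 9.1%, the two-dose vaccine 644/3511 = 18.3% → the two-dose vaccine
The two-dose vaccine has the higher rate in all 3 groups.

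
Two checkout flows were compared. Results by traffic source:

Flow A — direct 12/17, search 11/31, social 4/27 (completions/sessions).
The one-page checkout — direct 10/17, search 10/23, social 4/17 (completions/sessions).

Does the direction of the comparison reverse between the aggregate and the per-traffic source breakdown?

Direct: Flow A 12/17 = 70.6%, the one-page checkout 10/17 = 58.8% → Flow A
Search: Flow A 11/31 = 35.5%, the one-page checkout 10/23 = 43.5% → the one-page checkout
Social: Flow A 4/27 = 14.8%, the one-page checkout 4/17 = 23.5% → the one-page checkout
Overall: Flow A 27/75 = 36.0%, the one-page checkout 24/57 = 42.1% → the one-page checkout
Neither sweeps: Flow A wins 1 of 3 groups, the one-page checkout wins 2. The one-page checkout wins overall but not every group — no Simpson reversal.

No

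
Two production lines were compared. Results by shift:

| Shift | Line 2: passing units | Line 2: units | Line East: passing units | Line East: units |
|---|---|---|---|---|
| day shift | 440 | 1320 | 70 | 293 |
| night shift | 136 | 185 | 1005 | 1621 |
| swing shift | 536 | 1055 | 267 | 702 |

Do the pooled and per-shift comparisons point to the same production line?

Day shift: Line 2 440/1320 = 33.3%, Line East 70/293 = 23.9% → Line 2
Night shift: Line 2 136/185 = 73.5%, Line East 1005/1621 = 62.0% → Line 2
Swing shift: Line 2 536/1055 = 50.8%, Line East 267/702 = 38.0% → Line 2
Overall: Line 2 1112/2560 = 43.4%, Line East 1342/2616 = 51.3% → Line East
Line 2 wins each shift group but Line East wins overall — the comparison reverses. Line 2's units skew toward day shift, which has a lower base rate.

No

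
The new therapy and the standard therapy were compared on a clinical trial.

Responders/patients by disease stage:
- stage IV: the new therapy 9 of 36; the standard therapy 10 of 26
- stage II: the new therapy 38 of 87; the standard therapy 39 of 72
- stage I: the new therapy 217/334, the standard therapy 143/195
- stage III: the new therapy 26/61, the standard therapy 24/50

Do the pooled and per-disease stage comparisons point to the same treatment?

Yes

Stage IV: the new therapy 9/36 = 25.0%, the standard therapy 10/26 = 38.5% → the standard therapy
Stage II: the new therapy 38/87 = 43.7%, the standard therapy 39/72 = 54.2% → the standard therapy
Stage I: the new therapy 217/334 = 65.0%, the standard therapy 143/195 = 73.3% → the standard therapy
Stage III: the new therapy 26/61 = 42.6%, the standard therapy 24/50 = 48.0% → the standard therapy
Overall: the new therapy 290/518 = 56.0%, the standard therapy 216/343 = 63.0% → the standard therapy
The standard therapy wins overall and in every disease group — no reversal.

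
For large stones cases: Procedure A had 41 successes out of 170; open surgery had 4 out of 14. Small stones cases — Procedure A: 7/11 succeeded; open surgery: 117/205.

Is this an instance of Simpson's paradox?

Large stones: Procedure A 41/170 = 24.1%, open surgery 4/14 = 28.6% → open surgery
Small stones: Procedure A 7/11 = 63.6%, open surgery 117/205 = 57.1% → Procedure A
Overall: Procedure A 48/181 = 26.5%, open surgery 121/219 = 55.3% → open surgery
Neither sweeps: Procedure A wins 1 of 2 groups, open surgery wins 1. Open surgery wins overall but not every group — no Simpson reversal.

No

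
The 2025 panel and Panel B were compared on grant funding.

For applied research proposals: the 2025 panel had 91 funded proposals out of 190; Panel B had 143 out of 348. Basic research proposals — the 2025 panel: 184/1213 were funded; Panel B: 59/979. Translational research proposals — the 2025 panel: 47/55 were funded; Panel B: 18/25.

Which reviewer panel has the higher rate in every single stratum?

Applied research: the 2025 panel 91/190 = 47.9%, Panel B 143/348 = 41.1% → the 2025 panel
Basic research: the 2025 panel 184/1213 = 15.2%, Panel B 59/979 = 6.0% → the 2025 panel
Translational research: the 2025 panel 47/55 = 85.5%, Panel B 18/25 = 72.0% → the 2025 panel
The 2025 panel has the higher rate in all 3 groups.

the 2025 panel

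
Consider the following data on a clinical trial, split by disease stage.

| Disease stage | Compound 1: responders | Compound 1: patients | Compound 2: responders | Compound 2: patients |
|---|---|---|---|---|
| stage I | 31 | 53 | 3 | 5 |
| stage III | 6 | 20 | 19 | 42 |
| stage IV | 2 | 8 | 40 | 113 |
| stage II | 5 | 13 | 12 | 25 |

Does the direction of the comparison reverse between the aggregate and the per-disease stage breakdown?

Yes

Stage I: Compound 1 31/53 = 58.5%, Compound 2 3/5 = 60.0% → Compound 2
Stage III: Compound 1 6/20 = 30.0%, Compound 2 19/42 = 45.2% → Compound 2
Stage IV: Compound 1 2/8 = 25.0%, Compound 2 40/113 = 35.4% → Compound 2
Stage II: Compound 1 5/13 = 38.5%, Compound 2 12/25 = 48.0% → Compound 2
Overall: Compound 1 44/94 = 46.8%, Compound 2 74/185 = 40.0% → Compound 1
Compound 2 wins each disease group but Compound 1 wins overall — the comparison reverses. Compound 2's patients skew toward stage IV, which has a lower base rate.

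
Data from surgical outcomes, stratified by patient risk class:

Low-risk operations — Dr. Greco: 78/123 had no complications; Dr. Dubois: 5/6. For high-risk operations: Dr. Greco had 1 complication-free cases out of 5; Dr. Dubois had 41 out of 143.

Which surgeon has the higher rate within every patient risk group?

Low-risk: Dr. Greco 78/123 = 63.4%, Dr. Dubois 5/6 = 83.3% → Dr. Dubois
High-risk: Dr. Greco 1/5 = 20.0%, Dr. Dubois 41/143 = 28.7% → Dr. Dubois
Dr. Dubois has the higher rate in both groups.

Dr. Dubois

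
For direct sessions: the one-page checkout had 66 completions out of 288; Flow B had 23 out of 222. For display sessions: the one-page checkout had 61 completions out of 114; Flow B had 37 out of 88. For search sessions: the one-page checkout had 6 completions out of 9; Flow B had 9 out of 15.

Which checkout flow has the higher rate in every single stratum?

Direct: the one-page checkout 66/288 = 22.9%, Flow B 23/222 = 10.4% → the one-page checkout
Display: the one-page checkout 61/114 = 53.5%, Flow B 37/88 = 42.0% → the one-page checkout
Search: the one-page checkout 6/9 = 66.7%, Flow B 9/15 = 60.0% → the one-page checkout
The one-page checkout has the higher rate in all 3 groups.

the one-page checkout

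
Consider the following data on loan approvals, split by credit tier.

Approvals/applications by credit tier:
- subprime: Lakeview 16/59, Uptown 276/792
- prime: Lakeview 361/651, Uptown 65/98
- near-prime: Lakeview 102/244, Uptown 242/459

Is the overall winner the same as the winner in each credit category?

No

Subprime: Lakeview 16/59 = 27.1%, Uptown 276/792 = 34.8% → Uptown
Prime: Lakeview 361/651 = 55.5%, Uptown 65/98 = 66.3% → Uptown
Near-prime: Lakeview 102/244 = 41.8%, Uptown 242/459 = 52.7% → Uptown
Overall: Lakeview 479/954 = 50.2%, Uptown 583/1349 = 43.2% → Lakeview
Uptown wins each credit group but Lakeview wins overall — the comparison reverses. Uptown's applications skew toward subprime, which has a lower base rate.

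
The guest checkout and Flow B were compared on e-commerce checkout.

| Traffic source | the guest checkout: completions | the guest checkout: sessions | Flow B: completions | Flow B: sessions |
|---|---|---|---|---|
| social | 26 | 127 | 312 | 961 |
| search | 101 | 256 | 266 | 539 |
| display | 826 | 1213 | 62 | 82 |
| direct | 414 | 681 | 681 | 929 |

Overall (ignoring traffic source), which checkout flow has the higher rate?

Social: the guest checkout 26/127 = 20.5%, Flow B 312/961 = 32.5% → Flow B
Search: the guest checkout 101/256 = 39.5%, Flow B 266/539 = 49.4% → Flow B
Display: the guest checkout 826/1213 = 68.1%, Flow B 62/82 = 75.6% → Flow B
Direct: the guest checkout 414/681 = 60.8%, Flow B 681/929 = 73.3% → Flow B
Overall: the guest checkout 1367/2277 = 60.0%, Flow B 1321/2511 = 52.6% → the guest checkout
(Flow B wins every traffic group but the guest checkout wins overall — Flow B's sessions skew toward the low-rate social group.)

the guest checkout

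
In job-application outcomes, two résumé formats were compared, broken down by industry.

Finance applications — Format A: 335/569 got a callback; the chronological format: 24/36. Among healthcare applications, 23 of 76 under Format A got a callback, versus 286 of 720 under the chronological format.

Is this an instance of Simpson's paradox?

Finance: Format A 335/569 = 58.9%, the chronological format 24/36 = 66.7% → the chronological format
Healthcare: Format A 23/76 = 30.3%, the chronological format 286/720 = 39.7% → the chronological format
Overall: Format A 358/645 = 55.5%, the chronological format 310/756 = 41.0% → Format A
The chronological format wins each industry group but Format A wins overall — the comparison reverses. The chronological format's applications skew toward healthcare, which has a lower base rate.

Yes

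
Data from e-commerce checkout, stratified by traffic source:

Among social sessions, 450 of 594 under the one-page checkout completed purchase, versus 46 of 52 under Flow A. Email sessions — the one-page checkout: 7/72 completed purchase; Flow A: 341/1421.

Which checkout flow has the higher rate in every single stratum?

Social: the one-page checkout 450/594 = 75.8%, Flow A 46/52 = 88.5% → Flow A
Email: the one-page checkout 7/72 = 9.7%, Flow A 341/1421 = 24.0% → Flow A
Flow A has the higher rate in both groups.

Flow A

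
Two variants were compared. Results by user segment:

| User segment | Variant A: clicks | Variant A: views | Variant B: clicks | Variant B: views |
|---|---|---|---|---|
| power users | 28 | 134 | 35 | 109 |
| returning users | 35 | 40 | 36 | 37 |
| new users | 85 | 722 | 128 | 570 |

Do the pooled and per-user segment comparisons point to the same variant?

Yes

Power users: Variant A 28/134 = 20.9%, Variant B 35/109 = 32.1% → Variant B
Returning users: Variant A 35/40 = 87.5%, Variant B 36/37 = 97.3% → Variant B
New users: Variant A 85/722 = 11.8%, Variant B 128/570 = 22.5% → Variant B
Overall: Variant A 148/896 = 16.5%, Variant B 199/716 = 27.8% → Variant B
Variant B wins overall and in every user group — no reversal.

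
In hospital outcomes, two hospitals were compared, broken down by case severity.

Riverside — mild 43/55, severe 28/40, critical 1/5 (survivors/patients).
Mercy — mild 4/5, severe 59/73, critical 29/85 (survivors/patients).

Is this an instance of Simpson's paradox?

Yes

Mild: Riverside 43/55 = 78.2%, Mercy 4/5 = 80.0% → Mercy
Severe: Riverside 28/40 = 70.0%, Mercy 59/73 = 80.8% → Mercy
Critical: Riverside 1/5 = 20.0%, Mercy 29/85 = 34.1% → Mercy
Overall: Riverside 72/100 = 72.0%, Mercy 92/163 = 56.4% → Riverside
Mercy wins each case group but Riverside wins overall — the comparison reverses. Mercy's patients skew toward critical, which has a lower base rate.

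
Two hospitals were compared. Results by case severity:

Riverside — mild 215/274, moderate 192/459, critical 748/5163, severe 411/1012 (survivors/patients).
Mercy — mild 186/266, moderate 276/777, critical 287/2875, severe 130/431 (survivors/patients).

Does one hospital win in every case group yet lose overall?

Mild: Riverside 215/274 = 78.5%, Mercy 186/266 = 69.9% → Riverside
Moderate: Riverside 192/459 = 41.8%, Mercy 276/777 = 35.5% → Riverside
Critical: Riverside 748/5163 = 14.5%, Mercy 287/2875 = 10.0% → Riverside
Severe: Riverside 411/1012 = 40.6%, Mercy 130/431 = 30.2% → Riverside
Overall: Riverside 1566/6908 = 22.7%, Mercy 879/4349 = 20.2% → Riverside
Riverside wins overall and in every case group — no reversal.

No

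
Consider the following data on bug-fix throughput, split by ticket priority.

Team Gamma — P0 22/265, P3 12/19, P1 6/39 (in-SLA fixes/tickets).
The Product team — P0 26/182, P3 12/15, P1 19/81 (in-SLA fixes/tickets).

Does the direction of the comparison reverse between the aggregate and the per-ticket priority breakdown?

No

P0: Team Gamma 22/265 = 8.3%, the Product team 26/182 = 14.3% → the Product team
P3: Team Gamma 12/19 = 63.2%, the Product team 12/15 = 80.0% → the Product team
P1: Team Gamma 6/39 = 15.4%, the Product team 19/81 = 23.5% → the Product team
Overall: Team Gamma 40/323 = 12.4%, the Product team 57/278 = 20.5% → the Product team
The Product team wins overall and in every ticket group — no reversal.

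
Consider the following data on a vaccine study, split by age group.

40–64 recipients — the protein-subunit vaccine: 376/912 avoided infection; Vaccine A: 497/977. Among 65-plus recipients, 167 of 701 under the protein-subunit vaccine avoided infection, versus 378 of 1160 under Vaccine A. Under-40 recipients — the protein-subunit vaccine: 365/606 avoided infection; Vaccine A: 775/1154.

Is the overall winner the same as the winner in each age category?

40–64: the protein-subunit vaccine 376/912 = 41.2%, Vaccine A 497/977 = 50.9% → Vaccine A
65-plus: the protein-subunit vaccine 167/701 = 23.8%, Vaccine A 378/1160 = 32.6% → Vaccine A
Under-40: the protein-subunit vaccine 365/606 = 60.2%, Vaccine A 775/1154 = 67.2% → Vaccine A
Overall: the protein-subunit vaccine 908/2219 = 40.9%, Vaccine A 1650/3291 = 50.1% → Vaccine A
Vaccine A wins overall and in every age group — no reversal.

Yes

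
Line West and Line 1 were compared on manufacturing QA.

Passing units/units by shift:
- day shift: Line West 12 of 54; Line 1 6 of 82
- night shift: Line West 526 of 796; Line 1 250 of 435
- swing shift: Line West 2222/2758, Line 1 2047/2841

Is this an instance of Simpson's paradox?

No

Day shift: Line West 12/54 = 22.2%, Line 1 6/82 = 7.3% → Line West
Night shift: Line West 526/796 = 66.1%, Line 1 250/435 = 57.5% → Line West
Swing shift: Line West 2222/2758 = 80.6%, Line 1 2047/2841 = 72.1% → Line West
Overall: Line West 2760/3608 = 76.5%, Line 1 2303/3358 = 68.6% → Line West
Line West wins overall and in every shift group — no reversal.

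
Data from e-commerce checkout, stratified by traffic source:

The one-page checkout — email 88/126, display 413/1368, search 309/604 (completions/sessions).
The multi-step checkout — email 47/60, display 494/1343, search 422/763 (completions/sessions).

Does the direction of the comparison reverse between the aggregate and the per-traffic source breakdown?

Email: the one-page checkout 88/126 = 69.8%, the multi-step checkout 47/60 = 78.3% → the multi-step checkout
Display: the one-page checkout 413/1368 = 30.2%, the multi-step checkout 494/1343 = 36.8% → the multi-step checkout
Search: the one-page checkout 309/604 = 51.2%, the multi-step checkout 422/763 = 55.3% → the multi-step checkout
Overall: the one-page checkout 810/2098 = 38.6%, the multi-step checkout 963/2166 = 44.5% → the multi-step checkout
The multi-step checkout wins overall and in every traffic group — no reversal.

No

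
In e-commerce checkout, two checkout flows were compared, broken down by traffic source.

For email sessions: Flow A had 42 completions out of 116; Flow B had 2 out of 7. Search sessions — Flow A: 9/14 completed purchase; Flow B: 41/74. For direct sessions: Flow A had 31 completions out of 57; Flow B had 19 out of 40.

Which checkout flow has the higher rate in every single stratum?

Flow A

Email: Flow A 42/116 = 36.2%, Flow B 2/7 = 28.6% → Flow A
Search: Flow A 9/14 = 64.3%, Flow B 41/74 = 55.4% → Flow A
Direct: Flow A 31/57 = 54.4%, Flow B 19/40 = 47.5% → Flow A
Flow A has the higher rate in all 3 groups.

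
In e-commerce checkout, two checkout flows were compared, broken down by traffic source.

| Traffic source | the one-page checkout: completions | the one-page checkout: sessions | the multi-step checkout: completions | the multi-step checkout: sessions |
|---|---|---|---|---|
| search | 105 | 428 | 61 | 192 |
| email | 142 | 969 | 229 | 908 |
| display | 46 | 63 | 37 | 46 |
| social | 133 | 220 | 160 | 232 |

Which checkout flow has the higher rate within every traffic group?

Search: the one-page checkout 105/428 = 24.5%, the multi-step checkout 61/192 = 31.8% → the multi-step checkout
Email: the one-page checkout 142/969 = 14.7%, the multi-step checkout 229/908 = 25.2% → the multi-step checkout
Display: the one-page checkout 46/63 = 73.0%, the multi-step checkout 37/46 = 80.4% → the multi-step checkout
Social: the one-page checkout 133/220 = 60.5%, the multi-step checkout 160/232 = 69.0% → the multi-step checkout
The multi-step checkout has the higher rate in all 4 groups.

the multi-step checkout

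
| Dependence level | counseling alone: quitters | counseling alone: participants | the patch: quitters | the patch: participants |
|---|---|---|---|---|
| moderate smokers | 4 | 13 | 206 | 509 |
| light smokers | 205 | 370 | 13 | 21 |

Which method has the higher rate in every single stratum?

Moderate smokers: counseling alone 4/13 = 30.8%, the patch 206/509 = 40.5% → the patch
Light smokers: counseling alone 205/370 = 55.4%, the patch 13/21 = 61.9% → the patch
The patch has the higher rate in both groups.

the patch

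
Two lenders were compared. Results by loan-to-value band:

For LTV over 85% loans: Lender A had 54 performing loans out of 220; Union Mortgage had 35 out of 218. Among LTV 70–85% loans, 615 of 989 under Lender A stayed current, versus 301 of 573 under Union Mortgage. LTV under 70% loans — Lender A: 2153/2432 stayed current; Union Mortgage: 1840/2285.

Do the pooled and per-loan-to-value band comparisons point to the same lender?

Yes

LTV over 85%: Lender A 54/220 = 24.5%, Union Mortgage 35/218 = 16.1% → Lender A
LTV 70–85%: Lender A 615/989 = 62.2%, Union Mortgage 301/573 = 52.5% → Lender A
LTV under 70%: Lender A 2153/2432 = 88.5%, Union Mortgage 1840/2285 = 80.5% → Lender A
Overall: Lender A 2822/3641 = 77.5%, Union Mortgage 2176/3076 = 70.7% → Lender A
Lender A wins overall and in every loan-to-value group — no reversal.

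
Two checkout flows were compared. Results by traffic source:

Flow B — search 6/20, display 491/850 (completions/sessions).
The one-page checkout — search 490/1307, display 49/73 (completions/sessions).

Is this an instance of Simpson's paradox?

Yes

Search: Flow B 6/20 = 30.0%, the one-page checkout 490/1307 = 37.5% → the one-page checkout
Display: Flow B 491/850 = 57.8%, the one-page checkout 49/73 = 67.1% → the one-page checkout
Overall: Flow B 497/870 = 57.1%, the one-page checkout 539/1380 = 39.1% → Flow B
The one-page checkout wins each traffic group but Flow B wins overall — the comparison reverses. The one-page checkout's sessions skew toward search, which has a lower base rate.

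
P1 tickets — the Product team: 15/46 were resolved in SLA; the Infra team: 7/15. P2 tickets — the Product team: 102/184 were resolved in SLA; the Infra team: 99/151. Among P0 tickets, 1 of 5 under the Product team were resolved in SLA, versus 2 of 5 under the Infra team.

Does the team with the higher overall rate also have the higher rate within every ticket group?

Yes

P1: the Product team 15/46 = 32.6%, the Infra team 7/15 = 46.7% → the Infra team
P2: the Product team 102/184 = 55.4%, the Infra team 99/151 = 65.6% → the Infra team
P0: the Product team 1/5 = 20.0%, the Infra team 2/5 = 40.0% → the Infra team
Overall: the Product team 118/235 = 50.2%, the Infra team 108/171 = 63.2% → the Infra team
The Infra team wins overall and in every ticket group — no reversal.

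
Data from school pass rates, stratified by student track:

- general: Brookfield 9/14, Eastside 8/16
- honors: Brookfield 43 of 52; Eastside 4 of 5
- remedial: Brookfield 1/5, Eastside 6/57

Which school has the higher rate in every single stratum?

Brookfield

General: Brookfield 9/14 = 64.3%, Eastside 8/16 = 50.0% → Brookfield
Honors: Brookfield 43/52 = 82.7%, Eastside 4/5 = 80.0% → Brookfield
Remedial: Brookfield 1/5 = 20.0%, Eastside 6/57 = 10.5% → Brookfield
Brookfield has the higher rate in all 3 groups.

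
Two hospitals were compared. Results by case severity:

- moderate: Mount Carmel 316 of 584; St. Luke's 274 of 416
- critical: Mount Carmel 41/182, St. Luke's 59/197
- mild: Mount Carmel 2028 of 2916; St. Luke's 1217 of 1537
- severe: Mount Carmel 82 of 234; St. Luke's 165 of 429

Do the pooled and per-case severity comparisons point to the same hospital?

Moderate: Mount Carmel 316/584 = 54.1%, St. Luke's 274/416 = 65.9% → St. Luke's
Critical: Mount Carmel 41/182 = 22.5%, St. Luke's 59/197 = 29.9% → St. Luke's
Mild: Mount Carmel 2028/2916 = 69.5%, St. Luke's 1217/1537 = 79.2% → St. Luke's
Severe: Mount Carmel 82/234 = 35.0%, St. Luke's 165/429 = 38.5% → St. Luke's
Overall: Mount Carmel 2467/3916 = 63.0%, St. Luke's 1715/2579 = 66.5% → St. Luke's
St. Luke's wins overall and in every case group — no reversal.

Yes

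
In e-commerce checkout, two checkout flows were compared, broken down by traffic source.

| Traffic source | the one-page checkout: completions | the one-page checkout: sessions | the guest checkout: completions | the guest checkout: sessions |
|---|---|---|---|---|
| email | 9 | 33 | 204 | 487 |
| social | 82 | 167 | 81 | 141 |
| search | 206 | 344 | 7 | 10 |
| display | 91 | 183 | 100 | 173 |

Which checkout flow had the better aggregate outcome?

Email: the one-page checkout 9/33 = 27.3%, the guest checkout 204/487 = 41.9% → the guest checkout
Social: the one-page checkout 82/167 = 49.1%, the guest checkout 81/141 = 57.4% → the guest checkout
Search: the one-page checkout 206/344 = 59.9%, the guest checkout 7/10 = 70.0% → the guest checkout
Display: the one-page checkout 91/183 = 49.7%, the guest checkout 100/173 = 57.8% → the guest checkout
Overall: the one-page checkout 388/727 = 53.4%, the guest checkout 392/811 = 48.3% → the one-page checkout
(The guest checkout wins every traffic group but the one-page checkout wins overall — the guest checkout's sessions skew toward the low-rate email group.)

the one-page checkout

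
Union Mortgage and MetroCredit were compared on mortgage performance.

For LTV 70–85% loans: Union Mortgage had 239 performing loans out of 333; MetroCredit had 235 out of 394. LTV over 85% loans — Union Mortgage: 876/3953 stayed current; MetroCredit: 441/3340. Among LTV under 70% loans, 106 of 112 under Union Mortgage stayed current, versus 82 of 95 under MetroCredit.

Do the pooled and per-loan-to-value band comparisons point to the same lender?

Yes

LTV 70–85%: Union Mortgage 239/333 = 71.8%, MetroCredit 235/394 = 59.6% → Union Mortgage
LTV over 85%: Union Mortgage 876/3953 = 22.2%, MetroCredit 441/3340 = 13.2% → Union Mortgage
LTV under 70%: Union Mortgage 106/112 = 94.6%, MetroCredit 82/95 = 86.3% → Union Mortgage
Overall: Union Mortgage 1221/4398 = 27.8%, MetroCredit 758/3829 = 19.8% → Union Mortgage
Union Mortgage wins overall and in every loan-to-value group — no reversal.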